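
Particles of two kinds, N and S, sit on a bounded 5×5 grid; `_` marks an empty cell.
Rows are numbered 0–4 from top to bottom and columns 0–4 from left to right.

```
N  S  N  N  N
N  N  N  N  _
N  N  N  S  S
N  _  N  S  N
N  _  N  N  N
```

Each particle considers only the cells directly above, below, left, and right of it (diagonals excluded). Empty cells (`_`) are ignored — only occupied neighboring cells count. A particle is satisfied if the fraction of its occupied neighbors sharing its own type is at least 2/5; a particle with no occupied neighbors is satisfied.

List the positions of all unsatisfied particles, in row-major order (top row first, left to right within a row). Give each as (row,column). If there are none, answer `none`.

(0,1), (3,3), (3,4)

(0,0)N 1/2 satisfied
(0,1)S 0/3 not
(0,2)N 2/3 satisfied
(0,3)N 3/3 satisfied
(0,4)N 1/1 satisfied
(1,0)N 3/3 satisfied
(1,1)N 3/4 satisfied
(1,2)N 4/4 satisfied
(1,3)N 2/3 satisfied
(2,0)N 3/3 satisfied
(2,1)N 3/3 satisfied
(2,2)N 3/4 satisfied
(2,3)S 2/4 satisfied
(2,4)S 1/2 satisfied
(3,0)N 2/2 satisfied
(3,2)N 2/3 satisfied
(3,3)S 1/4 not
(3,4)N 1/3 not
(4,0)N 1/1 satisfied
(4,2)N 2/2 satisfied
(4,3)N 2/3 satisfied
(4,4)N 2/2 satisfied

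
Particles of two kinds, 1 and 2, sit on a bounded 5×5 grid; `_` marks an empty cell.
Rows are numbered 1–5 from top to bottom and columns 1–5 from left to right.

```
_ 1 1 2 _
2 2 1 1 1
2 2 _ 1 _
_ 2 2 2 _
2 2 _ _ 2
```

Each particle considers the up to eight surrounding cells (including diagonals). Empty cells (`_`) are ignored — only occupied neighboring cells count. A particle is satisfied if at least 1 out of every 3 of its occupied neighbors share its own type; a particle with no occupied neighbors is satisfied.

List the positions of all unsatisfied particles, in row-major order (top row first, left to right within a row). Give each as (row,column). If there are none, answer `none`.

Row 1: (1,2)1 2/4 ✓ · (1,3)1 3/5 ✓ · (1,4)2 0/4 ✗
Row 2: (2,1)2 3/4 ✓ · (2,2)2 3/6 ✓ · (2,3)1 4/7 ✓ · (2,4)1 4/5 ✓ · (2,5)1 2/3 ✓
Row 3: (3,1)2 4/4 ✓ · (3,2)2 5/6 ✓ · (3,4)1 3/5 ✓
Row 4: (4,2)2 5/5 ✓ · (4,3)2 4/5 ✓ · (4,4)2 2/3 ✓
Row 5: (5,1)2 2/2 ✓ · (5,2)2 3/3 ✓ · (5,5)2 1/1 ✓

(1,4)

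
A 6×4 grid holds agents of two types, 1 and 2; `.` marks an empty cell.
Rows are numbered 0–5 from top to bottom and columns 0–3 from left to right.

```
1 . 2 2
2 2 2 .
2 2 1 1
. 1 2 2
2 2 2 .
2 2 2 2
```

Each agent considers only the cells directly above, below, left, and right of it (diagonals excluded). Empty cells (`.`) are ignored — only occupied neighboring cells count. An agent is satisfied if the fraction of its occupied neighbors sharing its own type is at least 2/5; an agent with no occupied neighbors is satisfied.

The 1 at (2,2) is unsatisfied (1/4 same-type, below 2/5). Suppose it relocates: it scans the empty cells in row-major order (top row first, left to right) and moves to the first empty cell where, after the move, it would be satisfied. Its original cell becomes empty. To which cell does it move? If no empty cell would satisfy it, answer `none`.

Vacating (2,2). Empty cells in order:
  (0,1): 1/3 same-type → still unsatisfied.
  (1,3): 1/3 same-type → still unsatisfied.
  (3,0): 1/3 same-type → still unsatisfied.
  (4,3): 0/3 same-type → still unsatisfied.

none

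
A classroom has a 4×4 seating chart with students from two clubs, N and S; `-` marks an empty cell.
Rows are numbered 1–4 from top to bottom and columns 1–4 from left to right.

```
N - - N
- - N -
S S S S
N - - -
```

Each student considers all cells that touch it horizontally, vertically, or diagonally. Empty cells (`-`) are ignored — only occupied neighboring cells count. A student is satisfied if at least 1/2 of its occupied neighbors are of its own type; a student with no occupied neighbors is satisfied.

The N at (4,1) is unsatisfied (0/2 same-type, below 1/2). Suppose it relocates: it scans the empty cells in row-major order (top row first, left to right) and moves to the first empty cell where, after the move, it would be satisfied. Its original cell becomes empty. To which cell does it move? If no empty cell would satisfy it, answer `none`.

Vacating (4,1). Empty cells in order:
  (1,2): 2/2 same-type → satisfied — stop here.

(1,2)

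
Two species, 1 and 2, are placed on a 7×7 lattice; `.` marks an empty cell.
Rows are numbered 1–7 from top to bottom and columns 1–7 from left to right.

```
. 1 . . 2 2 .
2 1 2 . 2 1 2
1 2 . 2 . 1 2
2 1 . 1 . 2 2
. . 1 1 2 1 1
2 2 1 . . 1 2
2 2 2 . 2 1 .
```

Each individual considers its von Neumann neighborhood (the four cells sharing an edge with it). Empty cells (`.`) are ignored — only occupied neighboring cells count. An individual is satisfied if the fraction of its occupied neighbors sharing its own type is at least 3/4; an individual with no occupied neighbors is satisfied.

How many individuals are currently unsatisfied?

28

(1,2)1 1/1 satisfied
(1,5)2 2/2 satisfied
(1,6)2 1/2 not
(2,1)2 0/2 not
(2,2)1 1/4 not
(2,3)2 0/1 not
(2,5)2 1/2 not
(2,6)1 1/4 not
(2,7)2 1/2 not
(3,1)1 0/3 not
(3,2)2 0/3 not
(3,4)2 0/1 not
(3,6)1 1/3 not
(3,7)2 2/3 not
(4,1)2 0/2 not
(4,2)1 0/2 not
(4,4)1 1/2 not
(4,6)2 1/3 not
(4,7)2 2/3 not
(5,3)1 2/2 satisfied
(5,4)1 2/3 not
(5,5)2 0/2 not
(5,6)1 2/4 not
(5,7)1 1/3 not
(6,1)2 2/2 satisfied
(6,2)2 2/3 not
(6,3)1 1/3 not
(6,6)1 2/3 not
(6,7)2 0/2 not
(7,1)2 2/2 satisfied
(7,2)2 3/3 satisfied
(7,3)2 1/2 not
(7,5)2 0/1 not
(7,6)1 1/2 not
Unsatisfied: (1,6), (2,1), (2,2), (2,3), (2,5), (2,6), (2,7), (3,1), (3,2), (3,4), (3,6), (3,7), (4,1), (4,2), (4,4), (4,6), (4,7), (5,4), (5,5), (5,6), (5,7), (6,2), (6,3), (6,6), (6,7), (7,3), (7,5), (7,6) — 28 in total.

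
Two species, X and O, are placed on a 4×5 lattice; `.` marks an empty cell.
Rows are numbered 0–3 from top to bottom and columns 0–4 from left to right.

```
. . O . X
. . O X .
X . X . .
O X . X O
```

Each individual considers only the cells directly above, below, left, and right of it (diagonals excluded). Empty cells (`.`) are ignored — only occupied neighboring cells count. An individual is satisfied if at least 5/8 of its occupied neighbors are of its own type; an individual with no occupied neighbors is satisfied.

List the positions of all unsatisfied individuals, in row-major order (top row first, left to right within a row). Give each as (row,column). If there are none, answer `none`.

(0,2)O 1/1 ✓
(0,4)X 0/0 ✓
(1,2)O 1/3 ✗
(1,3)X 0/1 ✗
(2,0)X 0/1 ✗
(2,2)X 0/1 ✗
(3,0)O 0/2 ✗
(3,1)X 0/1 ✗
(3,3)X 0/1 ✗
(3,4)O 0/1 ✗

(1,2), (1,3), (2,0), (2,2), (3,0), (3,1), (3,3), (3,4)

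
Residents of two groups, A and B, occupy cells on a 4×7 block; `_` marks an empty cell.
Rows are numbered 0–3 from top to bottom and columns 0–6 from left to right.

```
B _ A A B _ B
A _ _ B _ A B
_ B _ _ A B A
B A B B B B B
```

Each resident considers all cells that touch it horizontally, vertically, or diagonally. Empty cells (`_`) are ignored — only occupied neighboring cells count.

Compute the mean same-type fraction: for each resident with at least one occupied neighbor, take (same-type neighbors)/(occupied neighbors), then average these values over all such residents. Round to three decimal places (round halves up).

0.402

(0,0)B 0/1
(0,2)A 1/2
(0,3)A 1/3
(0,4)B 1/3
(0,6)B 1/2
(1,0)A 0/2
(1,3)B 1/4
(1,5)A 2/6
(1,6)B 2/4
(2,1)B 2/4
(2,4)A 1/6
(2,5)B 4/7
(2,6)A 1/5
(3,0)B 1/2
(3,1)A 0/3
(3,2)B 2/3
(3,3)B 2/3
(3,4)B 3/4
(3,5)B 3/5
(3,6)B 2/3
Sum over 20 residents: 0/1 + 1/2 + 1/3 + 1/3 + 1/2 + 0/2 + 1/4 + 2/6 + 2/4 + 2/4 + 1/6 + 4/7 + 1/5 + 1/2 + 0/3 + 2/3 + 2/3 + 3/4 + 3/5 + 2/3 = 844/105; mean = 844/105 ÷ 20 = 211/525 = 0.401904… → 0.402.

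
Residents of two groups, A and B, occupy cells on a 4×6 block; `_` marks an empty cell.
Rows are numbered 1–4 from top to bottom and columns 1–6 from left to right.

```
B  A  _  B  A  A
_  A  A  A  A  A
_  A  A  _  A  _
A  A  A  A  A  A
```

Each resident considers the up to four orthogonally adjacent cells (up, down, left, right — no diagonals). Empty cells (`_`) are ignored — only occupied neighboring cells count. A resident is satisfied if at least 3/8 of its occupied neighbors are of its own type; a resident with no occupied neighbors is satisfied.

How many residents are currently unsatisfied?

Row 1: (1,1)B 0/1 ✗ · (1,2)A 1/2 ✓ · (1,4)B 0/2 ✗ · (1,5)A 2/3 ✓ · (1,6)A 2/2 ✓
Row 2: (2,2)A 3/3 ✓ · (2,3)A 3/3 ✓ · (2,4)A 2/3 ✓ · (2,5)A 4/4 ✓ · (2,6)A 2/2 ✓
Row 3: (3,2)A 3/3 ✓ · (3,3)A 3/3 ✓ · (3,5)A 2/2 ✓
Row 4: (4,1)A 1/1 ✓ · (4,2)A 3/3 ✓ · (4,3)A 3/3 ✓ · (4,4)A 2/2 ✓ · (4,5)A 3/3 ✓ · (4,6)A 1/1 ✓
Unsatisfied: (1,1), (1,4) — 2 in total.

2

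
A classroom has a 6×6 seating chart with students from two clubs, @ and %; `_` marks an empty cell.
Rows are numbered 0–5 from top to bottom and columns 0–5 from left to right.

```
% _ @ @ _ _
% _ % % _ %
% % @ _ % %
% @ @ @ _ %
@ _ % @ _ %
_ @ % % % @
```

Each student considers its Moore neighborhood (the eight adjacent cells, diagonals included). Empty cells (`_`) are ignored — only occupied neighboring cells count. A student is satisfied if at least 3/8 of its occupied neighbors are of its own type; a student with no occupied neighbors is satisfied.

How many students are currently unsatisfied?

6

(0,0)% 1/1 ok
(0,2)@ 1/3 unhappy
(0,3)@ 1/3 unhappy
(1,0)% 3/3 ok
(1,2)% 2/5 ok
(1,3)% 2/5 ok
(1,5)% 2/2 ok
(2,0)% 3/4 ok
(2,1)% 4/7 ok
(2,2)@ 3/6 ok
(2,4)% 4/5 ok
(2,5)% 3/3 ok
(3,0)% 2/4 ok
(3,1)@ 3/7 ok
(3,2)@ 4/6 ok
(3,3)@ 3/5 ok
(3,5)% 3/3 ok
(4,0)@ 2/3 ok
(4,2)% 2/7 unhappy
(4,3)@ 2/6 unhappy
(4,5)% 2/3 ok
(5,1)@ 1/3 unhappy
(5,2)% 2/4 ok
(5,3)% 3/4 ok
(5,4)% 2/4 ok
(5,5)@ 0/2 unhappy
Unsatisfied: (0,2), (0,3), (4,2), (4,3), (5,1), (5,5) — 6 in total.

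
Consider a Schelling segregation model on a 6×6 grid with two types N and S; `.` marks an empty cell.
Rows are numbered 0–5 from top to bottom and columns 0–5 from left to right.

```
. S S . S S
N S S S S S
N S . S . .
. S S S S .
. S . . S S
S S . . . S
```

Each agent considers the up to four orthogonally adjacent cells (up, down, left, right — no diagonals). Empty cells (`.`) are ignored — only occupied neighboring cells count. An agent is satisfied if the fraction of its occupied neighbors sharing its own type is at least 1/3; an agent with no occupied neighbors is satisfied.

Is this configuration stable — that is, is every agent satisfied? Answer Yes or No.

Row 0: (0,1)S 2/2 ok · (0,2)S 2/2 ok · (0,4)S 2/2 ok · (0,5)S 2/2 ok
Row 1: (1,0)N 1/2 ok · (1,1)S 3/4 ok · (1,2)S 3/3 ok · (1,3)S 3/3 ok · (1,4)S 3/3 ok · (1,5)S 2/2 ok
Row 2: (2,0)N 1/2 ok · (2,1)S 2/3 ok · (2,3)S 2/2 ok
Row 3: (3,1)S 3/3 ok · (3,2)S 2/2 ok · (3,3)S 3/3 ok · (3,4)S 2/2 ok
Row 4: (4,1)S 2/2 ok · (4,4)S 2/2 ok · (4,5)S 2/2 ok
Row 5: (5,0)S 1/1 ok · (5,1)S 2/2 ok · (5,5)S 1/1 ok
All meet the threshold, so the configuration is stable.

Yes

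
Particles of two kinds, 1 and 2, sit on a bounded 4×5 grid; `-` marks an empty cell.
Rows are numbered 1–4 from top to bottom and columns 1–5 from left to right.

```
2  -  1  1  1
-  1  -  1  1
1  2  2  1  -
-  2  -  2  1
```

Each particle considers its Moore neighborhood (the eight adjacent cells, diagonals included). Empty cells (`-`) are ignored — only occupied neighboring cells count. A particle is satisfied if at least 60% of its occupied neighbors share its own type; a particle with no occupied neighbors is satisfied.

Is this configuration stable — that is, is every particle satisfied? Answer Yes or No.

Row 1: (1,1)2 0/1 ✗ · (1,3)1 3/3 ✓ · (1,4)1 4/4 ✓ · (1,5)1 3/3 ✓
Row 2: (2,2)1 2/5 ✗ · (2,4)1 5/6 ✓ · (2,5)1 4/4 ✓
Row 3: (3,1)1 1/3 ✗ · (3,2)2 2/4 ✗ · (3,3)2 3/6 ✗ · (3,4)1 3/5 ✓
Row 4: (4,2)2 2/3 ✓ · (4,4)2 1/3 ✗ · (4,5)1 1/2 ✗
For instance (1,1) has only 0/1 same-type neighbors, below 3/5.

No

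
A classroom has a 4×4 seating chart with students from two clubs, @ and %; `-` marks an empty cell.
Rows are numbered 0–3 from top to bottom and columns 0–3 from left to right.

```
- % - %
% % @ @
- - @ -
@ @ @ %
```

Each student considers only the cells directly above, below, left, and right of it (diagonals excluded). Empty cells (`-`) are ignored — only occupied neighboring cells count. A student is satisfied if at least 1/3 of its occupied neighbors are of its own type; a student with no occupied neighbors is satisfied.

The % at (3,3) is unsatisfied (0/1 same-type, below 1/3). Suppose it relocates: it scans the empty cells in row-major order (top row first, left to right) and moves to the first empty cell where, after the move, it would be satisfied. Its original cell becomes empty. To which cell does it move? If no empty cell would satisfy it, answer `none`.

(0,0)

Vacating (3,3). Empty cells in order:
  (0,0): 2/2 same-type → satisfied — stop here.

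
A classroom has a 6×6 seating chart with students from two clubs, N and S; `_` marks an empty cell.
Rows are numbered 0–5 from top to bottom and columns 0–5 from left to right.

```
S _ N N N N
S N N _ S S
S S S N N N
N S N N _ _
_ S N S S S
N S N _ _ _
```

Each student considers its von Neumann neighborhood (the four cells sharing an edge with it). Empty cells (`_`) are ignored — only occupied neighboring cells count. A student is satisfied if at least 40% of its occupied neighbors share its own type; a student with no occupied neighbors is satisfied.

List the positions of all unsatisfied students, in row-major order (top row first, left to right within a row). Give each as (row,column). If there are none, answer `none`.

Row 0: (0,0)S 1/1 ok · (0,2)N 2/2 ok · (0,3)N 2/2 ok · (0,4)N 2/3 ok · (0,5)N 1/2 ok
Row 1: (1,0)S 2/3 ok · (1,1)N 1/3 unhappy · (1,2)N 2/3 ok · (1,4)S 1/3 unhappy · (1,5)S 1/3 unhappy
Row 2: (2,0)S 2/3 ok · (2,1)S 3/4 ok · (2,2)S 1/4 unhappy · (2,3)N 2/3 ok · (2,4)N 2/3 ok · (2,5)N 1/2 ok
Row 3: (3,0)N 0/2 unhappy · (3,1)S 2/4 ok · (3,2)N 2/4 ok · (3,3)N 2/3 ok
Row 4: (4,1)S 2/3 ok · (4,2)N 2/4 ok · (4,3)S 1/3 unhappy · (4,4)S 2/2 ok · (4,5)S 1/1 ok
Row 5: (5,0)N 0/1 unhappy · (5,1)S 1/3 unhappy · (5,2)N 1/2 ok

(1,1), (1,4), (1,5), (2,2), (3,0), (4,3), (5,0), (5,1)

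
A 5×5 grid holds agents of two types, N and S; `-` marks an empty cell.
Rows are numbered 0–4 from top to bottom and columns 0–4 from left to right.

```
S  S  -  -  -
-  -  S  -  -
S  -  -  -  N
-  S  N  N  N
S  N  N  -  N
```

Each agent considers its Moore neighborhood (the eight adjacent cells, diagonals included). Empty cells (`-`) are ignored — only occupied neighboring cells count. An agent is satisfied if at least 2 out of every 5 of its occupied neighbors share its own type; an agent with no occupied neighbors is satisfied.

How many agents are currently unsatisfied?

0

(0,0)S 1/1 ✓
(0,1)S 2/2 ✓
(1,2)S 1/1 ✓
(2,0)S 1/1 ✓
(2,4)N 2/2 ✓
(3,1)S 2/5 ✓
(3,2)N 3/4 ✓
(3,3)N 5/5 ✓
(3,4)N 3/3 ✓
(4,0)S 1/2 ✓
(4,1)N 2/4 ✓
(4,2)N 3/4 ✓
(4,4)N 2/2 ✓
Every one meets the threshold.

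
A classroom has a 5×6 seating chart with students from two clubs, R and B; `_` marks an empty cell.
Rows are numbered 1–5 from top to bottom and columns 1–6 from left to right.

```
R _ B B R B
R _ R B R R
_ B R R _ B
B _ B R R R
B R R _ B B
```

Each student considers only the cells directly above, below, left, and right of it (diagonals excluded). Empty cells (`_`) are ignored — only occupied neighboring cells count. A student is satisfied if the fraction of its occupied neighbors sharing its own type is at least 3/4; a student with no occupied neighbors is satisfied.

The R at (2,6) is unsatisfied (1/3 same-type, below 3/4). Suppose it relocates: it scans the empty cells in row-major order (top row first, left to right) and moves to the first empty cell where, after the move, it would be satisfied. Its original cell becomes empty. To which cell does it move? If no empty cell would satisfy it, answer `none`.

(3,5)

Vacating (2,6). Empty cells in order:
  (1,2): 1/2 same-type → still unsatisfied.
  (2,2): 2/3 same-type → still unsatisfied.
  (3,1): 1/3 same-type → still unsatisfied.
  (3,5): 3/4 same-type → satisfied — stop here.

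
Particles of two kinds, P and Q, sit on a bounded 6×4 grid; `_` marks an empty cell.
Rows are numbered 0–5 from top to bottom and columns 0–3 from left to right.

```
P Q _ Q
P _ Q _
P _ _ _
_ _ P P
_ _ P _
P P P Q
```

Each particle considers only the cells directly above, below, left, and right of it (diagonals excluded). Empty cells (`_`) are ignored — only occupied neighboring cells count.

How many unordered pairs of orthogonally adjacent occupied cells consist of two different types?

2

Scan each occupied cell's neighbors to the right and below so each pair is counted once.
Row 0: P(0,0)–Q(0,1)≠ P(0,0)–P(1,0)=  → 1/2 unlike.
Row 1: P(1,0)–P(2,0)=  → 0/1 unlike.
Row 3: P(3,2)–P(3,3)= P(3,2)–P(4,2)=  → 0/2 unlike.
Row 4: P(4,2)–P(5,2)=  → 0/1 unlike.
Row 5: P(5,0)–P(5,1)= P(5,1)–P(5,2)= P(5,2)–Q(5,3)≠  → 1/3 unlike.
Total adjacent occupied pairs: 9; unlike-type pairs: 2.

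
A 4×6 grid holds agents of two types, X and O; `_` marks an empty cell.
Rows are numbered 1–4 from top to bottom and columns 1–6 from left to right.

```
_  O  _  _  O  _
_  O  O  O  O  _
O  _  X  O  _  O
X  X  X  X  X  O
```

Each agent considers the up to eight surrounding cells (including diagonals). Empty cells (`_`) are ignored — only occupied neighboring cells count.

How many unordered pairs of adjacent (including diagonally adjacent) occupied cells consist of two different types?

11

Scan each occupied cell's neighbors to the right and below (and the two forward diagonals) so each pair is counted once.
From row 1: 0 unlike of 4 pairs (running 0/4).
From row 2: 3 unlike of 11 pairs (running 3/15).
From row 3: 7 unlike of 11 pairs (running 10/26).
From row 4: 1 unlike of 5 pairs (running 11/31).
Total adjacent occupied pairs: 31; unlike-type pairs: 11.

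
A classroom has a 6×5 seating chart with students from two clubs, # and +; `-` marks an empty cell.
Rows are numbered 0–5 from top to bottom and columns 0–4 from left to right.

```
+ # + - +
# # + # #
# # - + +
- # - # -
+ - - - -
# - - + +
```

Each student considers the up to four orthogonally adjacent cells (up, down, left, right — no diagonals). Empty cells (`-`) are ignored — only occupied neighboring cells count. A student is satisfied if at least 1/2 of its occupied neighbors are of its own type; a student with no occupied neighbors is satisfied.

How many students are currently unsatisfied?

Row 0: (0,0)+ 0/2 unhappy · (0,1)# 1/3 unhappy · (0,2)+ 1/2 ok · (0,4)+ 0/1 unhappy
Row 1: (1,0)# 2/3 ok · (1,1)# 3/4 ok · (1,2)+ 1/3 unhappy · (1,3)# 1/3 unhappy · (1,4)# 1/3 unhappy
Row 2: (2,0)# 2/2 ok · (2,1)# 3/3 ok · (2,3)+ 1/3 unhappy · (2,4)+ 1/2 ok
Row 3: (3,1)# 1/1 ok · (3,3)# 0/1 unhappy
Row 4: (4,0)+ 0/1 unhappy
Row 5: (5,0)# 0/1 unhappy · (5,3)+ 1/1 ok · (5,4)+ 1/1 ok
Unsatisfied: (0,0), (0,1), (0,4), (1,2), (1,3), (1,4), (2,3), (3,3), (4,0), (5,0) — 10 in total.

10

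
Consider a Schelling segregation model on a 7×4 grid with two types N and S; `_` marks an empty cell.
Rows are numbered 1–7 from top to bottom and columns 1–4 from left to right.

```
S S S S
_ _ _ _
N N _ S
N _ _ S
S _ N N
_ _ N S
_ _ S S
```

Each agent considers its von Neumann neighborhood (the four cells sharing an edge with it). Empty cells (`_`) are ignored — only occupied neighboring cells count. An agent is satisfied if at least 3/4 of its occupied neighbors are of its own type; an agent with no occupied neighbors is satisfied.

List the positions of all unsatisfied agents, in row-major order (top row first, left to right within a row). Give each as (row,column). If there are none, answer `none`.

(4,1), (4,4), (5,1), (5,4), (6,3), (6,4), (7,3)

Row 1: (1,1)S 1/1 ok · (1,2)S 2/2 ok · (1,3)S 2/2 ok · (1,4)S 1/1 ok
Row 3: (3,1)N 2/2 ok · (3,2)N 1/1 ok · (3,4)S 1/1 ok
Row 4: (4,1)N 1/2 unhappy · (4,4)S 1/2 unhappy
Row 5: (5,1)S 0/1 unhappy · (5,3)N 2/2 ok · (5,4)N 1/3 unhappy
Row 6: (6,3)N 1/3 unhappy · (6,4)S 1/3 unhappy
Row 7: (7,3)S 1/2 unhappy · (7,4)S 2/2 ok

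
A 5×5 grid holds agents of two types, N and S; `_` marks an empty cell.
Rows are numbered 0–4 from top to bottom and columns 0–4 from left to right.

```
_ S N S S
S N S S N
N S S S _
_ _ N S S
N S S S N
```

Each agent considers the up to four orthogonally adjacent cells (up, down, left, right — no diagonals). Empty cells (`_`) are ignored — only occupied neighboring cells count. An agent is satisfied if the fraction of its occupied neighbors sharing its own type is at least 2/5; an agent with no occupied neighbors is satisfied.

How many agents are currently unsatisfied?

(0,1)S 0/2 not
(0,2)N 0/3 not
(0,3)S 2/3 satisfied
(0,4)S 1/2 satisfied
(1,0)S 0/2 not
(1,1)N 0/4 not
(1,2)S 2/4 satisfied
(1,3)S 3/4 satisfied
(1,4)N 0/2 not
(2,0)N 0/2 not
(2,1)S 1/3 not
(2,2)S 3/4 satisfied
(2,3)S 3/3 satisfied
(3,2)N 0/3 not
(3,3)S 3/4 satisfied
(3,4)S 1/2 satisfied
(4,0)N 0/1 not
(4,1)S 1/2 satisfied
(4,2)S 2/3 satisfied
(4,3)S 2/3 satisfied
(4,4)N 0/2 not
Unsatisfied: (0,1), (0,2), (1,0), (1,1), (1,4), (2,0), (2,1), (3,2), (4,0), (4,4) — 10 in total.

10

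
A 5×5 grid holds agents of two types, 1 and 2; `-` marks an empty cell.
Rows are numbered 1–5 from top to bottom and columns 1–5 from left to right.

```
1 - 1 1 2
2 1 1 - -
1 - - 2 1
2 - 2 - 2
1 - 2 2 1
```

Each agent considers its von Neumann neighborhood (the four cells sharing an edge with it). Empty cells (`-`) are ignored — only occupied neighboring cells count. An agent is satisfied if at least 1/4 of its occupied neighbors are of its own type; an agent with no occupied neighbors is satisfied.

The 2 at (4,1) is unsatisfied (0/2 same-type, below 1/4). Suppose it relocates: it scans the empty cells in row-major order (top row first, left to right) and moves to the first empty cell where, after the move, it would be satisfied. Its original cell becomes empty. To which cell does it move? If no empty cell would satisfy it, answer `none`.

Vacating (4,1). Empty cells in order:
  (1,2): 0/3 same-type → still unsatisfied.
  (2,4): 1/3 same-type → satisfied — stop here.

(2,4)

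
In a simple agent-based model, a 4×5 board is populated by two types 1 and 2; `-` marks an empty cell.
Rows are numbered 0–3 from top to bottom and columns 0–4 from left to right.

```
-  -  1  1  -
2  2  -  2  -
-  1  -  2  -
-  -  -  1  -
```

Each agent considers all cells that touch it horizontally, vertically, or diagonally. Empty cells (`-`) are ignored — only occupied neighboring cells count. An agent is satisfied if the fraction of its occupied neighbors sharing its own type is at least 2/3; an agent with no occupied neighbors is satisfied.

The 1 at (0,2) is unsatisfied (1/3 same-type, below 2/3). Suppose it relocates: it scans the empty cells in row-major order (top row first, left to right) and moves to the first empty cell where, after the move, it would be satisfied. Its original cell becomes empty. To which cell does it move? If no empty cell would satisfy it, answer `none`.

(3,0)

Vacating (0,2). Empty cells in order:
  (0,0): 0/2 same-type → still unsatisfied.
  (0,1): 0/2 same-type → still unsatisfied.
  (0,4): 1/2 same-type → still unsatisfied.
  (1,2): 2/5 same-type → still unsatisfied.
  (1,4): 1/3 same-type → still unsatisfied.
  (2,0): 1/3 same-type → still unsatisfied.
  (2,2): 2/5 same-type → still unsatisfied.
  (2,4): 1/3 same-type → still unsatisfied.
  (3,0): 1/1 same-type → satisfied — stop here.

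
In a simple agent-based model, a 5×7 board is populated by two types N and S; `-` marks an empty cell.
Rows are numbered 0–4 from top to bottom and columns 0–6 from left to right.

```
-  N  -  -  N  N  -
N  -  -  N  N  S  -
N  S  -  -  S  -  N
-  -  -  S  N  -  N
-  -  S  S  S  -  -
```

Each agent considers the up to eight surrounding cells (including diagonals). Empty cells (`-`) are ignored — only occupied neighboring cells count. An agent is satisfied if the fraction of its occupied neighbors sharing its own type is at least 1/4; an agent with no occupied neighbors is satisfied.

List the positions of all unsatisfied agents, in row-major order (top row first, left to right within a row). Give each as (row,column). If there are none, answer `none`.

(1,5), (2,1), (3,4)

Row 0: (0,1)N 1/1 satisfied · (0,4)N 3/4 satisfied · (0,5)N 2/3 satisfied
Row 1: (1,0)N 2/3 satisfied · (1,3)N 2/3 satisfied · (1,4)N 3/5 satisfied · (1,5)S 1/5 not
Row 2: (2,0)N 1/2 satisfied · (2,1)S 0/2 not · (2,4)S 2/5 satisfied · (2,6)N 1/2 satisfied
Row 3: (3,3)S 4/5 satisfied · (3,4)N 0/4 not · (3,6)N 1/1 satisfied
Row 4: (4,2)S 2/2 satisfied · (4,3)S 3/4 satisfied · (4,4)S 2/3 satisfied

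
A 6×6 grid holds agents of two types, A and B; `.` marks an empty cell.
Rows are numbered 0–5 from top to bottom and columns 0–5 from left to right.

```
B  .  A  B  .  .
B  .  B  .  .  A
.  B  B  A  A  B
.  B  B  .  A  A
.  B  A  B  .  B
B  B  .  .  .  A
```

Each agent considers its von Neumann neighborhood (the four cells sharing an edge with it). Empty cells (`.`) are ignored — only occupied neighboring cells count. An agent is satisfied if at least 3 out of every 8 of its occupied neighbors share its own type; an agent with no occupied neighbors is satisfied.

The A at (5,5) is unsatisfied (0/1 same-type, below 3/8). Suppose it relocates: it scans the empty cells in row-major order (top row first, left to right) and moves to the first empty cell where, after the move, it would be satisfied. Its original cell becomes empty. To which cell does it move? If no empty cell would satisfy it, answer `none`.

Vacating (5,5). Empty cells in order:
  (0,1): 1/2 same-type → satisfied — stop here.

(0,1)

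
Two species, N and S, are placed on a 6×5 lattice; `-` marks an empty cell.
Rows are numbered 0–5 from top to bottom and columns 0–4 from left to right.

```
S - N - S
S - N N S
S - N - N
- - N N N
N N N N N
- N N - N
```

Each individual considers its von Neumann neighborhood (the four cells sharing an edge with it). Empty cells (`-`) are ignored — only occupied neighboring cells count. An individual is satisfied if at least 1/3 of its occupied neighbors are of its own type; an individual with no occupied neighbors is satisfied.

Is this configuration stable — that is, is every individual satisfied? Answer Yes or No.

Yes

(0,0)S 1/1 satisfied
(0,2)N 1/1 satisfied
(0,4)S 1/1 satisfied
(1,0)S 2/2 satisfied
(1,2)N 3/3 satisfied
(1,3)N 1/2 satisfied
(1,4)S 1/3 satisfied
(2,0)S 1/1 satisfied
(2,2)N 2/2 satisfied
(2,4)N 1/2 satisfied
(3,2)N 3/3 satisfied
(3,3)N 3/3 satisfied
(3,4)N 3/3 satisfied
(4,0)N 1/1 satisfied
(4,1)N 3/3 satisfied
(4,2)N 4/4 satisfied
(4,3)N 3/3 satisfied
(4,4)N 3/3 satisfied
(5,1)N 2/2 satisfied
(5,2)N 2/2 satisfied
(5,4)N 1/1 satisfied
All meet the threshold, so the configuration is stable.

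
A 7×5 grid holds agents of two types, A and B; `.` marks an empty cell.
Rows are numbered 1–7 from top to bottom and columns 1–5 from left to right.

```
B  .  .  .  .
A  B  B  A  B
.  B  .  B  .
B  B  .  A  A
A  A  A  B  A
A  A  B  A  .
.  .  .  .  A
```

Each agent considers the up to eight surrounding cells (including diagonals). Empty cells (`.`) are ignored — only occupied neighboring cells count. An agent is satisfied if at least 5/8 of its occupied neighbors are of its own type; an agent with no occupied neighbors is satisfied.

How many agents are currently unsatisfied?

15

Row 1: (1,1)B 1/2 unhappy
Row 2: (2,1)A 0/3 unhappy · (2,2)B 3/4 ok · (2,3)B 3/4 ok · (2,4)A 0/3 unhappy · (2,5)B 1/2 unhappy
Row 3: (3,2)B 4/5 ok · (3,4)B 2/5 unhappy
Row 4: (4,1)B 2/4 unhappy · (4,2)B 2/5 unhappy · (4,4)A 3/5 unhappy · (4,5)A 2/4 unhappy
Row 5: (5,1)A 3/5 unhappy · (5,2)A 4/7 unhappy · (5,3)A 4/7 unhappy · (5,4)B 1/6 unhappy · (5,5)A 3/4 ok
Row 6: (6,1)A 3/3 ok · (6,2)A 4/5 ok · (6,3)B 1/5 unhappy · (6,4)A 3/5 unhappy
Row 7: (7,5)A 1/1 ok
Unsatisfied: (1,1), (2,1), (2,4), (2,5), (3,4), (4,1), (4,2), (4,4), (4,5), (5,1), (5,2), (5,3), (5,4), (6,3), (6,4) — 15 in total.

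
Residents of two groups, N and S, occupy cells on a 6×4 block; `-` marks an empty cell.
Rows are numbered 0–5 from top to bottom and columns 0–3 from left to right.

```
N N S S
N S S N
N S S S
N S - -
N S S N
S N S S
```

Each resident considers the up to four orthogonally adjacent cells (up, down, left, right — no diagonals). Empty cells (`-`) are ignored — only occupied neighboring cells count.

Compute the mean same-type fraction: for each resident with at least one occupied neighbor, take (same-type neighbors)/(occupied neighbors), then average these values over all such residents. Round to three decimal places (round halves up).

0.515

Row 0: (0,0)N 2/2 · (0,1)N 1/3 · (0,2)S 2/3 · (0,3)S 1/2
Row 1: (1,0)N 2/3 · (1,1)S 2/4 · (1,2)S 3/4 · (1,3)N 0/3
Row 2: (2,0)N 2/3 · (2,1)S 3/4 · (2,2)S 3/3 · (2,3)S 1/2
Row 3: (3,0)N 2/3 · (3,1)S 2/3
Row 4: (4,0)N 1/3 · (4,1)S 2/4 · (4,2)S 2/3 · (4,3)N 0/2
Row 5: (5,0)S 0/2 · (5,1)N 0/3 · (5,2)S 2/3 · (5,3)S 1/2
Sum over 22 residents: 2/2 + 1/3 + 2/3 + 1/2 + 2/3 + 2/4 + 3/4 + 0/3 + 2/3 + 3/4 + 3/3 + 1/2 + 2/3 + 2/3 + 1/3 + 2/4 + 2/3 + 0/2 + 0/2 + 0/3 + 2/3 + 1/2 = 34/3; mean = 34/3 ÷ 22 = 17/33 = 0.515151… → 0.515.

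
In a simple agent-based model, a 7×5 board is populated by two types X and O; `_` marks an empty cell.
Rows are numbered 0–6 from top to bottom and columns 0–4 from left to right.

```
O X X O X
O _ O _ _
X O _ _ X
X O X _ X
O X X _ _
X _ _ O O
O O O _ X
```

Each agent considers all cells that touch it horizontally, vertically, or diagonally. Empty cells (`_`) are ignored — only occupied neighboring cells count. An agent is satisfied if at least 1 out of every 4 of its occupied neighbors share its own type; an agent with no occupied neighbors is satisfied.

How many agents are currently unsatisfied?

(0,0)O 1/2 satisfied
(0,1)X 1/4 satisfied
(0,2)X 1/3 satisfied
(0,3)O 1/3 satisfied
(0,4)X 0/1 not
(1,0)O 2/4 satisfied
(1,2)O 2/4 satisfied
(2,0)X 1/4 satisfied
(2,1)O 3/6 satisfied
(2,4)X 1/1 satisfied
(3,0)X 2/5 satisfied
(3,1)O 2/7 satisfied
(3,2)X 2/4 satisfied
(3,4)X 1/1 satisfied
(4,0)O 1/4 satisfied
(4,1)X 4/6 satisfied
(4,2)X 2/4 satisfied
(5,0)X 1/4 satisfied
(5,3)O 2/4 satisfied
(5,4)O 1/2 satisfied
(6,0)O 1/2 satisfied
(6,1)O 2/3 satisfied
(6,2)O 2/2 satisfied
(6,4)X 0/2 not
Unsatisfied: (0,4), (6,4) — 2 in total.

2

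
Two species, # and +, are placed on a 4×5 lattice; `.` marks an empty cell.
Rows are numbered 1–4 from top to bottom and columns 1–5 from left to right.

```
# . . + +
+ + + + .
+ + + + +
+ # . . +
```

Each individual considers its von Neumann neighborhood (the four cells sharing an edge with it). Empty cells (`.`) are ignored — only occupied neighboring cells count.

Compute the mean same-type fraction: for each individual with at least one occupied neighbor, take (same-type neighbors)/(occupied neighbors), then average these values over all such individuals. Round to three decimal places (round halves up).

0.794

Row 1: (1,1)# 0/1 · (1,4)+ 2/2 · (1,5)+ 1/1
Row 2: (2,1)+ 2/3 · (2,2)+ 3/3 · (2,3)+ 3/3 · (2,4)+ 3/3
Row 3: (3,1)+ 3/3 · (3,2)+ 3/4 · (3,3)+ 3/3 · (3,4)+ 3/3 · (3,5)+ 2/2
Row 4: (4,1)+ 1/2 · (4,2)# 0/2 · (4,5)+ 1/1
Sum over 15 individuals: 0/1 + 2/2 + 1/1 + 2/3 + 3/3 + 3/3 + 3/3 + 3/3 + 3/4 + 3/3 + 3/3 + 2/2 + 1/2 + 0/2 + 1/1 = 143/12; mean = 143/12 ÷ 15 = 143/180 = 0.794444… → 0.794.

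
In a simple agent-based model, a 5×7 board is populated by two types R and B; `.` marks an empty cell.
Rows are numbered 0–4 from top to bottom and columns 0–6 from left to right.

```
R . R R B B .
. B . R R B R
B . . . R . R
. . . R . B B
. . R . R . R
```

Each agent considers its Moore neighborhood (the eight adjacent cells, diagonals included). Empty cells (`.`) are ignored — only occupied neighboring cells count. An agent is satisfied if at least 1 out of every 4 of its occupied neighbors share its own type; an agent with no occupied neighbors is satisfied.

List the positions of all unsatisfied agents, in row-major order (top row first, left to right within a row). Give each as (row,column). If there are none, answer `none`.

(0,0), (3,5), (4,6)

(0,0)R 0/1 ✗
(0,2)R 2/3 ✓
(0,3)R 3/4 ✓
(0,4)B 2/5 ✓
(0,5)B 2/4 ✓
(1,1)B 1/3 ✓
(1,3)R 4/5 ✓
(1,4)R 3/6 ✓
(1,5)B 2/6 ✓
(1,6)R 1/3 ✓
(2,0)B 1/1 ✓
(2,4)R 3/5 ✓
(2,6)R 1/4 ✓
(3,3)R 3/3 ✓
(3,5)B 1/5 ✗
(3,6)B 1/3 ✓
(4,2)R 1/1 ✓
(4,4)R 1/2 ✓
(4,6)R 0/2 ✗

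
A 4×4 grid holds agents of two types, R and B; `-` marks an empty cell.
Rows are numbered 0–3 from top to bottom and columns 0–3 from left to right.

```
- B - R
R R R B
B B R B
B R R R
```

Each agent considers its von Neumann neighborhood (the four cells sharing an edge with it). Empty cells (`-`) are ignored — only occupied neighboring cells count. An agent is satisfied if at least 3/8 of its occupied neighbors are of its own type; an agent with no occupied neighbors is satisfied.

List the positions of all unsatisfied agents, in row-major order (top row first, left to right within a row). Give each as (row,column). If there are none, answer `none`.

Row 0: (0,1)B 0/1 unhappy · (0,3)R 0/1 unhappy
Row 1: (1,0)R 1/2 ok · (1,1)R 2/4 ok · (1,2)R 2/3 ok · (1,3)B 1/3 unhappy
Row 2: (2,0)B 2/3 ok · (2,1)B 1/4 unhappy · (2,2)R 2/4 ok · (2,3)B 1/3 unhappy
Row 3: (3,0)B 1/2 ok · (3,1)R 1/3 unhappy · (3,2)R 3/3 ok · (3,3)R 1/2 ok

(0,1), (0,3), (1,3), (2,1), (2,3), (3,1)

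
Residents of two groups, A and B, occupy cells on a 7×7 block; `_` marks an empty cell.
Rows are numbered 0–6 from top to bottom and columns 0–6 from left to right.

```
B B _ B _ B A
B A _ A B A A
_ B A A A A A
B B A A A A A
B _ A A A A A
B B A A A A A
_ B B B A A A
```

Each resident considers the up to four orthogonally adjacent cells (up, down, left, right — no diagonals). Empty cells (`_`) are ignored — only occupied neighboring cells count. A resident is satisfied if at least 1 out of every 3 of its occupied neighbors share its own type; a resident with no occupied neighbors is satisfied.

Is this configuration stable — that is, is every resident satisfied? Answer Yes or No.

No

Row 0: (0,0)B 2/2 ok · (0,1)B 1/2 ok · (0,3)B 0/1 unhappy · (0,5)B 0/2 unhappy · (0,6)A 1/2 ok
Row 1: (1,0)B 1/2 ok · (1,1)A 0/3 unhappy · (1,3)A 1/3 ok · (1,4)B 0/3 unhappy · (1,5)A 2/4 ok · (1,6)A 3/3 ok
Row 2: (2,1)B 1/3 ok · (2,2)A 2/3 ok · (2,3)A 4/4 ok · (2,4)A 3/4 ok · (2,5)A 4/4 ok · (2,6)A 3/3 ok
Row 3: (3,0)B 2/2 ok · (3,1)B 2/3 ok · (3,2)A 3/4 ok · (3,3)A 4/4 ok · (3,4)A 4/4 ok · (3,5)A 4/4 ok · (3,6)A 3/3 ok
Row 4: (4,0)B 2/2 ok · (4,2)A 3/3 ok · (4,3)A 4/4 ok · (4,4)A 4/4 ok · (4,5)A 4/4 ok · (4,6)A 3/3 ok
Row 5: (5,0)B 2/2 ok · (5,1)B 2/3 ok · (5,2)A 2/4 ok · (5,3)A 3/4 ok · (5,4)A 4/4 ok · (5,5)A 4/4 ok · (5,6)A 3/3 ok
Row 6: (6,1)B 2/2 ok · (6,2)B 2/3 ok · (6,3)B 1/3 ok · (6,4)A 2/3 ok · (6,5)A 3/3 ok · (6,6)A 2/2 ok
For instance (0,3) has only 0/1 same-type neighbors, below 1/3.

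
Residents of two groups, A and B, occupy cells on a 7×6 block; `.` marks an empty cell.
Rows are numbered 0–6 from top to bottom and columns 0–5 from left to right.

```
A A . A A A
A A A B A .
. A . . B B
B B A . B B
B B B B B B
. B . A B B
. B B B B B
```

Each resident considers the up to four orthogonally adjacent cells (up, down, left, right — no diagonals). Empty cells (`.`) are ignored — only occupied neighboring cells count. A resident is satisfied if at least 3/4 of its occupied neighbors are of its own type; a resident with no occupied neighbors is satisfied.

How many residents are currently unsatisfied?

12

(0,0)A 2/2 ✓
(0,1)A 2/2 ✓
(0,3)A 1/2 ✗
(0,4)A 3/3 ✓
(0,5)A 1/1 ✓
(1,0)A 2/2 ✓
(1,1)A 4/4 ✓
(1,2)A 1/2 ✗
(1,3)B 0/3 ✗
(1,4)A 1/3 ✗
(2,1)A 1/2 ✗
(2,4)B 2/3 ✗
(2,5)B 2/2 ✓
(3,0)B 2/2 ✓
(3,1)B 2/4 ✗
(3,2)A 0/2 ✗
(3,4)B 3/3 ✓
(3,5)B 3/3 ✓
(4,0)B 2/2 ✓
(4,1)B 4/4 ✓
(4,2)B 2/3 ✗
(4,3)B 2/3 ✗
(4,4)B 4/4 ✓
(4,5)B 3/3 ✓
(5,1)B 2/2 ✓
(5,3)A 0/3 ✗
(5,4)B 3/4 ✓
(5,5)B 3/3 ✓
(6,1)B 2/2 ✓
(6,2)B 2/2 ✓
(6,3)B 2/3 ✗
(6,4)B 3/3 ✓
(6,5)B 2/2 ✓
Unsatisfied: (0,3), (1,2), (1,3), (1,4), (2,1), (2,4), (3,1), (3,2), (4,2), (4,3), (5,3), (6,3) — 12 in total.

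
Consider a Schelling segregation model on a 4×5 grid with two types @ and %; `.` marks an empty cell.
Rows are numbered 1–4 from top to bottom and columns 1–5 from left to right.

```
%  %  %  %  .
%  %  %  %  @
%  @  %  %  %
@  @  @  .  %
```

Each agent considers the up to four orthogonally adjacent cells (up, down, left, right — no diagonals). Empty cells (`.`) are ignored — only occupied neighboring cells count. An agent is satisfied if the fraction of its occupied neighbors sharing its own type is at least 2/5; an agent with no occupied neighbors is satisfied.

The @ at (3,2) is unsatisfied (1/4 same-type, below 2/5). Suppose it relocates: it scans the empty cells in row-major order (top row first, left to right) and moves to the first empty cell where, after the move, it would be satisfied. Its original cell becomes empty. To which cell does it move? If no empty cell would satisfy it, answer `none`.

Vacating (3,2). Empty cells in order:
  (1,5): 1/2 same-type → satisfied — stop here.

(1,5)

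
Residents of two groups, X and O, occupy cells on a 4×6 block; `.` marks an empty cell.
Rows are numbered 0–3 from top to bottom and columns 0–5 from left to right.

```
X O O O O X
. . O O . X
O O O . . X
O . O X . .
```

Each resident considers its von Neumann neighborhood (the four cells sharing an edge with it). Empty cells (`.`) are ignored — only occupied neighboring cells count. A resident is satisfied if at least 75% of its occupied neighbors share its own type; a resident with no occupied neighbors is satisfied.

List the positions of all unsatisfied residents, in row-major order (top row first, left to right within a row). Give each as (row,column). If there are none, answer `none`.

(0,0), (0,1), (0,4), (0,5), (3,2), (3,3)

Row 0: (0,0)X 0/1 unhappy · (0,1)O 1/2 unhappy · (0,2)O 3/3 ok · (0,3)O 3/3 ok · (0,4)O 1/2 unhappy · (0,5)X 1/2 unhappy
Row 1: (1,2)O 3/3 ok · (1,3)O 2/2 ok · (1,5)X 2/2 ok
Row 2: (2,0)O 2/2 ok · (2,1)O 2/2 ok · (2,2)O 3/3 ok · (2,5)X 1/1 ok
Row 3: (3,0)O 1/1 ok · (3,2)O 1/2 unhappy · (3,3)X 0/1 unhappy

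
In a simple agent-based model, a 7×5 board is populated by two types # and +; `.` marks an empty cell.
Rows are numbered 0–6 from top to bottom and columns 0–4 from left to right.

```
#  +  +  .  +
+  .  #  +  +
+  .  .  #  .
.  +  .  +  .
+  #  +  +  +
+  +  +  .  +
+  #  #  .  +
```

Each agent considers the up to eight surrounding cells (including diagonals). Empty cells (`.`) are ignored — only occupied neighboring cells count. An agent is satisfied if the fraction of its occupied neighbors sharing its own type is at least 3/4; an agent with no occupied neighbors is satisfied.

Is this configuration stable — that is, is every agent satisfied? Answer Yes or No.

No

Row 0: (0,0)# 0/2 unhappy · (0,1)+ 2/4 unhappy · (0,2)+ 2/3 unhappy · (0,4)+ 2/2 ok
Row 1: (1,0)+ 2/3 unhappy · (1,2)# 1/4 unhappy · (1,3)+ 3/5 unhappy · (1,4)+ 2/3 unhappy
Row 2: (2,0)+ 2/2 ok · (2,3)# 1/4 unhappy
Row 3: (3,1)+ 3/4 ok · (3,3)+ 3/4 ok
Row 4: (4,0)+ 3/4 ok · (4,1)# 0/6 unhappy · (4,2)+ 5/6 ok · (4,3)+ 5/5 ok · (4,4)+ 3/3 ok
Row 5: (5,0)+ 3/5 unhappy · (5,1)+ 5/8 unhappy · (5,2)+ 3/6 unhappy · (5,4)+ 3/3 ok
Row 6: (6,0)+ 2/3 unhappy · (6,1)# 1/5 unhappy · (6,2)# 1/3 unhappy · (6,4)+ 1/1 ok
For instance (0,0) has only 0/2 same-type neighbors, below 3/4.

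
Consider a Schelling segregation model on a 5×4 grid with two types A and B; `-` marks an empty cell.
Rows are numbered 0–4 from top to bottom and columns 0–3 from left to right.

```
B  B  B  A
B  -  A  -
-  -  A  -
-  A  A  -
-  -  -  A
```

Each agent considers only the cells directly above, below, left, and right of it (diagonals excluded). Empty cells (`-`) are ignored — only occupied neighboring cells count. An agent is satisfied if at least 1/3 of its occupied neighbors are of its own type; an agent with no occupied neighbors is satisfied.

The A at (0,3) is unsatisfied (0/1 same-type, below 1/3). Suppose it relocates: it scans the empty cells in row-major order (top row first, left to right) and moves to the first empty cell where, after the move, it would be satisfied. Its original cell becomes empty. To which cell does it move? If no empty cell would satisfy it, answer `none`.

Vacating (0,3). Empty cells in order:
  (1,1): 1/3 same-type → satisfied — stop here.

(1,1)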